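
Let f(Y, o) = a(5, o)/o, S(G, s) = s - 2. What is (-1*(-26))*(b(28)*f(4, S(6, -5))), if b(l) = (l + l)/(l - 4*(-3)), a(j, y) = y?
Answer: 182/5 ≈ 36.400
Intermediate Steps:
S(G, s) = -2 + s
b(l) = 2*l/(12 + l) (b(l) = (2*l)/(l + 12) = (2*l)/(12 + l) = 2*l/(12 + l))
f(Y, o) = 1 (f(Y, o) = o/o = 1)
(-1*(-26))*(b(28)*f(4, S(6, -5))) = (-1*(-26))*((2*28/(12 + 28))*1) = 26*((2*28/40)*1) = 26*((2*28*(1/40))*1) = 26*((7/5)*1) = 26*(7/5) = 182/5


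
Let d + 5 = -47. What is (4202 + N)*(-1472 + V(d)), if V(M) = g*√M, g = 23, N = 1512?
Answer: -8411008 + 262844*I*√13 ≈ -8.411e+6 + 9.477e+5*I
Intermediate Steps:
d = -52 (d = -5 - 47 = -52)
V(M) = 23*√M
(4202 + N)*(-1472 + V(d)) = (4202 + 1512)*(-1472 + 23*√(-52)) = 5714*(-1472 + 23*(2*I*√13)) = 5714*(-1472 + 46*I*√13) = -8411008 + 262844*I*√13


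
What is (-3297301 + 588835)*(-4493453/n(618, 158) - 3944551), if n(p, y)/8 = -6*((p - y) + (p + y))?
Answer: 105638221879446025/9888 ≈ 1.0683e+13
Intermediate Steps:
n(p, y) = -96*p (n(p, y) = 8*(-6*((p - y) + (p + y))) = 8*(-12*p) = -96*p)
(-3297301 + 588835)*(-4493453/n(618, 158) - 3944551) = (-3297301 + 588835)*(-4493453/((-96*618)) - 3944551) = -2708466*(-4493453/(-59328) - 3944551) = -2708466*(-4493453*(-1/59328) - 3944551) = -2708466*(4493453/59328 - 3944551) = -2708466*(-234017828275/59328) = 105638221879446025/9888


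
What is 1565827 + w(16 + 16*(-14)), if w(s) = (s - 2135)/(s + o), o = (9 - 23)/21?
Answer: 980214731/626 ≈ 1.5658e+6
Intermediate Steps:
o = -⅔ (o = -14*1/21 = -⅔ ≈ -0.66667)
w(s) = (-2135 + s)/(-⅔ + s) (w(s) = (s - 2135)/(s - ⅔) = (-2135 + s)/(-⅔ + s))
1565827 + w(16 + 16*(-14)) = 1565827 + 3*(-2135 + (16 + 16*(-14)))/(-2 + 3*(16 + 16*(-14))) = 1565827 + 3*(-2135 + (16 - 224))/(-2 + 3*(16 - 224)) = 1565827 + 3*(-2135 - 208)/(-2 + 3*(-208)) = 1565827 + 3*(-2343)/(-2 - 624) = 1565827 + 3*(-2343)/(-626) = 1565827 + 3*(-1/626)*(-2343) = 1565827 + 7029/626 = 980214731/626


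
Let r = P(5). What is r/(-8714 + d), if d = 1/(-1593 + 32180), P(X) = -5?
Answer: 152935/266535117 ≈ 0.00057379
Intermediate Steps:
d = 1/30587 ≈ 3.2694e-5
r = -5
r/(-8714 + d) = -5/(-8714 + 1/30587) = -5/(-266535117/30587) = -5*(-30587/266535117) = 152935/266535117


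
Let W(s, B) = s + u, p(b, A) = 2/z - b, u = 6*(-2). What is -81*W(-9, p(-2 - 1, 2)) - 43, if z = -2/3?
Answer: 1658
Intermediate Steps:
z = -⅔ (z = -2*⅓ = -⅔ ≈ -0.66667)
u = -12
p(b, A) = -3 - b (p(b, A) = 2/(-⅔) - b = 2*(-3/2) - b = -3 - b)
W(s, B) = -12 + s (W(s, B) = s - 12 = -12 + s)
-81*W(-9, p(-2 - 1, 2)) - 43 = -81*(-12 - 9) - 43 = -81*(-21) - 43 = 1701 - 43 = 1658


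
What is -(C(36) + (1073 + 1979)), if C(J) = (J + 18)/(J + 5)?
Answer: -125186/41 ≈ -3053.3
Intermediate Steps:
C(J) = (18 + J)/(5 + J)
-(C(36) + (1073 + 1979)) = -((18 + 36)/(5 + 36) + (1073 + 1979)) = -(54/41 + 3052) = -1*125186/41 = -125186/41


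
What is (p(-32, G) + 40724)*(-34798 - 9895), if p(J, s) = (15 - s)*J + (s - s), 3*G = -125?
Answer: -5217103276/3 ≈ -1.7390e+9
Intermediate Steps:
G = -125/3 (G = (1/3)*(-125) = -125/3 ≈ -41.667)
p(J, s) = J*(15 - s) (p(J, s) = J*(15 - s) + 0 = J*(15 - s))
(p(-32, G) + 40724)*(-34798 - 9895) = (-32*(15 - 1*(-125/3)) + 40724)*(-34798 - 9895) = (-32*(15 + 125/3) + 40724)*(-44693) = (-32*170/3 + 40724)*(-44693) = (-5440/3 + 40724)*(-44693) = (116732/3)*(-44693) = -5217103276/3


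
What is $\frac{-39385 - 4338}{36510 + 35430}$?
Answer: $- \frac{43723}{71940} \approx -0.60777$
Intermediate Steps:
$\frac{-39385 - 4338}{36510 + 35430} = - \frac{43723}{71940}$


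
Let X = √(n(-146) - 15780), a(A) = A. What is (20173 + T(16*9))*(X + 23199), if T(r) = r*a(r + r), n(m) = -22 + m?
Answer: 1430102355 + 369870*I*√443 ≈ 1.4301e+9 + 7.7849e+6*I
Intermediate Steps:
X = 6*I*√443 (X = √((-22 - 146) - 15780) = √(-168 - 15780) = √(-15948) = 6*I*√443 ≈ 126.29*I)
T(r) = 2*r² (T(r) = r*(r + r) = r*(2*r) = 2*r²)
(20173 + T(16*9))*(X + 23199) = (20173 + 2*(16*9)²)*(6*I*√443 + 23199) = (20173 + 2*144²)*(23199 + 6*I*√443) = (20173 + 2*20736)*(23199 + 6*I*√443) = (20173 + 41472)*(23199 + 6*I*√443) = 61645*(23199 + 6*I*√443) = 1430102355 + 369870*I*√443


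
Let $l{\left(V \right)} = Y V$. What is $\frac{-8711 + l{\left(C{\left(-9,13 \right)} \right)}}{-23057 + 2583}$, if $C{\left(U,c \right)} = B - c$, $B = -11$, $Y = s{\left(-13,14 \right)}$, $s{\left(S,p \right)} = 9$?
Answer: $\frac{8927}{20474} \approx 0.43602$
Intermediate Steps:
$Y = 9$
$C{\left(U,c \right)} = -11 - c$
$l{\left(V \right)} = 9 V$
$\frac{-8711 + l{\left(C{\left(-9,13 \right)} \right)}}{-23057 + 2583} = \frac{-8711 + 9 \left(-11 - 13\right)}{-23057 + 2583} = \frac{-8711 + 9 \left(-11 - 13\right)}{-20474} = \left(-8711 + 9 \left(-24\right)\right) \left(- \frac{1}{20474}\right) = \left(-8711 - 216\right) \left(- \frac{1}{20474}\right) = \left(-8927\right) \left(- \frac{1}{20474}\right) = \frac{8927}{20474}$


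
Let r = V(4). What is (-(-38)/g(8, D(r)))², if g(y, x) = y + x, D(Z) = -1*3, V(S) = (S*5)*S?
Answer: 1444/25 ≈ 57.760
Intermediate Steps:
V(S) = 5*S² (V(S) = (5*S)*S = 5*S²)
r = 80 (r = 5*4² = 5*16 = 80)
D(Z) = -3
g(y, x) = x + y
(-(-38)/g(8, D(r)))² = (-(-38)/(-3 + 8))² = (-(-38)/5)² = (-1*(-38/5))² = (38/5)² = 1444/25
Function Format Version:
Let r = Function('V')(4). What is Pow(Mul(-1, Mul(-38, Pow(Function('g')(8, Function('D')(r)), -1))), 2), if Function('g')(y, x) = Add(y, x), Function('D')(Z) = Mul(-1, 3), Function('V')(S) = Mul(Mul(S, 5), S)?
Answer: Rational(1444, 25) ≈ 57.760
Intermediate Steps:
Function('V')(S) = Mul(5, Pow(S, 2)) (Function('V')(S) = Mul(Mul(5, S), S) = Mul(5, Pow(S, 2)))
r = 80 (r = Mul(5, Pow(4, 2)) = Mul(5, 16) = 80)
Function('D')(Z) = -3
Function('g')(y, x) = Add(x, y)
Pow(Mul(-1, Mul(-38, Pow(Function('g')(8, Function('D')(r)), -1))), 2) = Pow(Mul(-1, Mul(-38, Pow(Add(-3, 8), -1))), 2) = Pow(Mul(-1, Mul(-38, Pow(5, -1))), 2) = Pow(Mul(-1, Mul(-38, Rational(1, 5))), 2) = Pow(Mul(-1, Rational(-38, 5)), 2) = Pow(Rational(38, 5), 2) = Rational(1444, 25)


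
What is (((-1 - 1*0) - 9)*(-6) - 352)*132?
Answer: -38544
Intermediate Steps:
(((-1 - 1*0) - 9)*(-6) - 352)*132 = (((-1 + 0) - 9)*(-6) - 352)*132 = ((-1 - 9)*(-6) - 352)*132 = (-10*(-6) - 352)*132 = (60 - 352)*132 = -292*132 = -38544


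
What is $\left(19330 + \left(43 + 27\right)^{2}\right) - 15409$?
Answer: $8821$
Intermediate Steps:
$\left(19330 + \left(43 + 27\right)^{2}\right) - 15409 = \left(19330 + 70^{2}\right) - 15409 = \left(19330 + 4900\right) - 15409 = 24230 - 15409 = 8821$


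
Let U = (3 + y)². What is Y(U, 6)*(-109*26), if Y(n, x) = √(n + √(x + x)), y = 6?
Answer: -2834*√(81 + 2*√3) ≈ -26046.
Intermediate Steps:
U = 81 (U = (3 + 6)² = 9² = 81)
Y(n, x) = √(n + √2*√x) (Y(n, x) = √(n + √(2*x)) = √(n + √2*√x))
Y(U, 6)*(-109*26) = √(81 + √2*√6)*(-109*26) = √(81 + 2*√3)*(-2834) = -2834*√(81 + 2*√3)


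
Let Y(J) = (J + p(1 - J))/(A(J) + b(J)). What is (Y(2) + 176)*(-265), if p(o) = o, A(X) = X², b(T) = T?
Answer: -280105/6 ≈ -46684.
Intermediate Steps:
Y(J) = 1/(J + J²) (Y(J) = (J + (1 - J))/(J² + J) = 1/(J + J²))
(Y(2) + 176)*(-265) = (1/(2*(1 + 2)) + 176)*(-265) = ((½)/3 + 176)*(-265) = ((½)*(⅓) + 176)*(-265) = (⅙ + 176)*(-265) = (1057/6)*(-265) = -280105/6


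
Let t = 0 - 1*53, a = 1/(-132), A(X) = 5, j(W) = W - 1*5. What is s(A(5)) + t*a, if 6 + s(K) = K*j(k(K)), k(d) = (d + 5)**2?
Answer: 61961/132 ≈ 469.40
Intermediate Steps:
k(d) = (5 + d)**2
j(W) = -5 + W (j(W) = W - 5 = -5 + W)
s(K) = -6 + K*(-5 + (5 + K)**2)
a = -1/132 ≈ -0.0075758
t = -53 (t = 0 - 53 = -53)
s(A(5)) + t*a = (-6 + 5*(-5 + (5 + 5)**2)) - 53*(-1/132) = (-6 + 5*(-5 + 10**2)) + 53/132 = (-6 + 5*(-5 + 100)) + 53/132 = (-6 + 5*95) + 53/132 = (-6 + 475) + 53/132 = 469 + 53/132 = 61961/132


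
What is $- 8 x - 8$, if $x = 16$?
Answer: $-136$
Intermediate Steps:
$- 8 x - 8 = \left(-8\right) 16 - 8 = -128 - 8 = -136$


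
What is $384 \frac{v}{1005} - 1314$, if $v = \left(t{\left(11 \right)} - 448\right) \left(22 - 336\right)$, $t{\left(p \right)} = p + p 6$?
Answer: $\frac{14471042}{335} \approx 43197.0$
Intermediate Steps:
$t{\left(p \right)} = 7 p$ ($t{\left(p \right)} = p + 6 p = 7 p$)
$v = 116494$ ($v = \left(7 \cdot 11 - 448\right) \left(22 - 336\right) = \left(77 - 448\right) \left(-314\right) = \left(-371\right) \left(-314\right) = 116494$)
$384 \frac{v}{1005} - 1314 = 384 \cdot \frac{116494}{1005} - 1314 = \frac{14911232}{335} - 1314 = \frac{14471042}{335}$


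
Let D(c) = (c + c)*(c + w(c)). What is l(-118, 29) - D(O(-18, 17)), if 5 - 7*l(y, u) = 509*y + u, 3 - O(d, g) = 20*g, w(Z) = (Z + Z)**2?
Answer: 2141744240/7 ≈ 3.0596e+8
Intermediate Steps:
w(Z) = 4*Z**2 (w(Z) = (2*Z)**2 = 4*Z**2)
O(d, g) = 3 - 20*g
D(c) = 2*c*(c + 4*c**2) (D(c) = (c + c)*(c + 4*c**2) = (2*c)*(c + 4*c**2) = 2*c*(c + 4*c**2))
l(y, u) = 5/7 - 509*y/7 - u/7 (l(y, u) = 5/7 - (509*y + u)/7 = 5/7 - (u + 509*y)/7 = 5/7 + (-509*y/7 - u/7) = 5/7 - 509*y/7 - u/7)
l(-118, 29) - D(O(-18, 17)) = (5/7 - 509/7*(-118) - 1/7*29) - (3 - 20*17)**2*(2 + 8*(3 - 20*17)) = (5/7 + 60062/7 - 29/7) - (3 - 340)**2*(2 + 8*(3 - 340)) = 60038/7 - (-337)**2*(2 + 8*(-337)) = 60038/7 - 113569*(2 - 2696) = 60038/7 - 113569*(-2694) = 60038/7 - 1*(-305954886) = 60038/7 + 305954886 = 2141744240/7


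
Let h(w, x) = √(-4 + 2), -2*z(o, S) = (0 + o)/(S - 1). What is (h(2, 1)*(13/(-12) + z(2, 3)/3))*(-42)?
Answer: 105*I*√2/2 ≈ 74.246*I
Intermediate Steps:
z(o, S) = -o/(2*(-1 + S)) (z(o, S) = -(0 + o)/(2*(S - 1)) = -o/(2*(-1 + S)))
h(w, x) = I*√2 (h(w, x) = √(-2) = I*√2)
(h(2, 1)*(13/(-12) + z(2, 3)/3))*(-42) = ((I*√2)*(13/(-12) - 1*2/(-2 + 2*3)/3))*(-42) = ((I*√2)*(13*(-1/12) - 1*2/(-2 + 6)*(⅓)))*(-42) = ((I*√2)*(-13/12 - 1*2/4*(⅓)))*(-42) = ((I*√2)*(-13/12 - 1*2*¼*(⅓)))*(-42) = ((I*√2)*(-13/12 - ½*⅓))*(-42) = ((I*√2)*(-13/12 - ⅙))*(-42) = ((I*√2)*(-5/4))*(-42) = -5*I*√2/4*(-42) = 105*I*√2/2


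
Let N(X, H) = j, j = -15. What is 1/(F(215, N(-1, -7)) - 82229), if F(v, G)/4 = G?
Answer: -1/82289 ≈ -1.2152e-5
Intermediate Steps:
N(X, H) = -15
F(v, G) = 4*G
1/(F(215, N(-1, -7)) - 82229) = 1/(4*(-15) - 82229) = 1/(-60 - 82229) = 1/(-82289) = -1/82289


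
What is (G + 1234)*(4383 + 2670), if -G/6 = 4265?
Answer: -171782868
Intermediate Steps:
G = -25590 (G = -6*4265 = -25590)
(G + 1234)*(4383 + 2670) = (-25590 + 1234)*(4383 + 2670) = -24356*7053 = -171782868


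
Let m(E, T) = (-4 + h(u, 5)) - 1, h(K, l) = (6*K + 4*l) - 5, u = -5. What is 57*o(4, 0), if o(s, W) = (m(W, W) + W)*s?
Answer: -4560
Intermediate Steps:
h(K, l) = -5 + 4*l + 6*K (h(K, l) = (4*l + 6*K) - 5 = -5 + 4*l + 6*K)
m(E, T) = -20 (m(E, T) = (-4 + (-5 + 4*5 + 6*(-5))) - 1 = (-4 + (-5 + 20 - 30)) - 1 = (-4 - 15) - 1 = -19 - 1 = -20)
o(s, W) = s*(-20 + W) (o(s, W) = (-20 + W)*s = s*(-20 + W))
57*o(4, 0) = 57*(4*(-20 + 0)) = 57*(4*(-20)) = 57*(-80) = -4560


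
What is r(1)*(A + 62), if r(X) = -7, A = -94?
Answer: 224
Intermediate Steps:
r(1)*(A + 62) = -7*(-94 + 62) = -7*(-32) = 224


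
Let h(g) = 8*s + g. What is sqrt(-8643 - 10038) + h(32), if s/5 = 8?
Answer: 352 + I*sqrt(18681) ≈ 352.0 + 136.68*I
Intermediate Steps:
s = 40 (s = 5*8 = 40)
h(g) = 320 + g (h(g) = 8*40 + g = 320 + g)
sqrt(-8643 - 10038) + h(32) = sqrt(-8643 - 10038) + (320 + 32) = sqrt(-18681) + 352 = I*sqrt(18681) + 352 = 352 + I*sqrt(18681)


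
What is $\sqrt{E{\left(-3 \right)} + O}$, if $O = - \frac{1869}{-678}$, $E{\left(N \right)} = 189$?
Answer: $\frac{\sqrt{9794162}}{226} \approx 13.848$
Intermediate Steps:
$O = \frac{623}{226}$ ($O = - \frac{1869 \left(-1\right)}{678} = \left(-1\right) \left(- \frac{623}{226}\right) = \frac{623}{226} \approx 2.7566$)
$\sqrt{E{\left(-3 \right)} + O} = \sqrt{189 + \frac{623}{226}} = \sqrt{\frac{43337}{226}} = \frac{\sqrt{9794162}}{226}$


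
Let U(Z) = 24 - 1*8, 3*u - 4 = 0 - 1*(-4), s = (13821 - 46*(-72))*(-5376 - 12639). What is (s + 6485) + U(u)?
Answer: -308644494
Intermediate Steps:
s = -308650995 (s = (13821 + 3312)*(-18015) = 17133*(-18015) = -308650995)
u = 8/3 (u = 4/3 + (0 - 1*(-4))/3 = 4/3 + (0 + 4)/3 = 4/3 + (⅓)*4 = 4/3 + 4/3 = 8/3 ≈ 2.6667)
U(Z) = 16 (U(Z) = 24 - 8 = 16)
(s + 6485) + U(u) = (-308650995 + 6485) + 16 = -308644510 + 16 = -308644494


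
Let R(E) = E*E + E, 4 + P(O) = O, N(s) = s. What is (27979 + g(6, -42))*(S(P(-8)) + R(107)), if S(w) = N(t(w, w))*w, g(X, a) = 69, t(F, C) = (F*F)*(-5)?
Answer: 566457408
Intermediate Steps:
t(F, C) = -5*F² (t(F, C) = F²*(-5) = -5*F²)
P(O) = -4 + O
R(E) = E + E² (R(E) = E² + E = E + E²)
S(w) = -5*w³ (S(w) = (-5*w²)*w = -5*w³)
(27979 + g(6, -42))*(S(P(-8)) + R(107)) = (27979 + 69)*(-5*(-4 - 8)³ + 107*(1 + 107)) = 28048*(-5*(-12)³ + 107*108) = 28048*(-5*(-1728) + 11556) = 28048*(8640 + 11556) = 28048*20196 = 566457408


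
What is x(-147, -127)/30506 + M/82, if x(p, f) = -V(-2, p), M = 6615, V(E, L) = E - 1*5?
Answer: 7207063/89339 ≈ 80.671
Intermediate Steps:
V(E, L) = -5 + E (V(E, L) = E - 5 = -5 + E)
x(p, f) = 7 (x(p, f) = -(-5 - 2) = -1*(-7) = 7)
x(-147, -127)/30506 + M/82 = 7/30506 + 6615/82 = 7*(1/30506) + 6615*(1/82) = 1/4358 + 6615/82 = 7207063/89339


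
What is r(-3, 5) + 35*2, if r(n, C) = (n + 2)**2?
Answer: 71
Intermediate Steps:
r(n, C) = (2 + n)**2
r(-3, 5) + 35*2 = (2 - 3)**2 + 35*2 = (-1)**2 + 70 = 1 + 70 = 71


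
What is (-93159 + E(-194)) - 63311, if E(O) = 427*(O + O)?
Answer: -322146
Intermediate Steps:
E(O) = 854*O (E(O) = 427*(2*O) = 854*O)
(-93159 + E(-194)) - 63311 = (-93159 + 854*(-194)) - 63311 = (-93159 - 165676) - 63311 = -258835 - 63311 = -322146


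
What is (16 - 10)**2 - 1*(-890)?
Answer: 926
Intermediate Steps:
(16 - 10)**2 - 1*(-890) = 6**2 + 890 = 36 + 890 = 926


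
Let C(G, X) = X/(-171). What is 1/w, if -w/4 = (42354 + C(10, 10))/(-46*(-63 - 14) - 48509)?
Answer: 7689357/28970096 ≈ 0.26542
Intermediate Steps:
C(G, X) = -X/171 (C(G, X) = X*(-1/171) = -X/171)
w = 28970096/7689357 (w = -4*(42354 - 1/171*10)/(-46*(-63 - 14) - 48509) = -4*(42354 - 10/171)/(-46*(-77) - 48509) = -28970096/(171*(3542 - 48509)) = -28970096/(171*(-44967)) = -28970096*(-1)/(171*44967) = -4*(-7242524/7689357) = 28970096/7689357 ≈ 3.7676)
1/w = 1/(28970096/7689357) = 7689357/28970096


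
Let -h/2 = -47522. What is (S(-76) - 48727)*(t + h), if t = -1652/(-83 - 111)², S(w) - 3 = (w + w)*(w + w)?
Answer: -22911161096460/9409 ≈ -2.4350e+9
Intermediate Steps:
h = 95044 (h = -2*(-47522) = 95044)
S(w) = 3 + 4*w² (S(w) = 3 + (w + w)*(w + w) = 3 + (2*w)*(2*w) = 3 + 4*w²)
t = -413/9409 (t = -1652/((-194)²) = -1652/37636 = -1652*1/37636 = -413/9409 ≈ -0.043894)
(S(-76) - 48727)*(t + h) = ((3 + 4*(-76)²) - 48727)*(-413/9409 + 95044) = ((3 + 4*5776) - 48727)*(894268583/9409) = ((3 + 23104) - 48727)*(894268583/9409) = (23107 - 48727)*(894268583/9409) = -25620*894268583/9409 = -22911161096460/9409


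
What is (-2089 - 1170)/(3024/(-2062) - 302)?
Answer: 3360029/312874 ≈ 10.739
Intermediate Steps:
(-2089 - 1170)/(3024/(-2062) - 302) = -3259/(3024*(-1/2062) - 302) = -3259/(-1512/1031 - 302) = -3259/(-312874/1031) = -3259*(-1031/312874) = 3360029/312874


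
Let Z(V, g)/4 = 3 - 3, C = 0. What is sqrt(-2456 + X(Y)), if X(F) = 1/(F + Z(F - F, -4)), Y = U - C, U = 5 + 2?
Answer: I*sqrt(120337)/7 ≈ 49.557*I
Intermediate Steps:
U = 7
Y = 7 (Y = 7 - 1*0 = 7 + 0 = 7)
Z(V, g) = 0 (Z(V, g) = 4*(3 - 3) = 4*0 = 0)
X(F) = 1/F (X(F) = 1/(F + 0) = 1/F)
sqrt(-2456 + X(Y)) = sqrt(-2456 + 1/7) = sqrt(-17191/7) = I*sqrt(120337)/7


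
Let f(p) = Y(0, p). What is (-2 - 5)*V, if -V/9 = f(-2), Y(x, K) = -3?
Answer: -189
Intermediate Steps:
f(p) = -3
V = 27 (V = -9*(-3) = 27)
(-2 - 5)*V = (-2 - 5)*27 = -7*27 = -189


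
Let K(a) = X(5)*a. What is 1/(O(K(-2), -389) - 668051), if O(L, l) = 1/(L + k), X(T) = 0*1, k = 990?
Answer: -990/661370489 ≈ -1.4969e-6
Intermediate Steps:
X(T) = 0
K(a) = 0 (K(a) = 0*a = 0)
O(L, l) = 1/(990 + L) (O(L, l) = 1/(L + 990) = 1/(990 + L))
1/(O(K(-2), -389) - 668051) = 1/(1/(990 + 0) - 668051) = 1/(1/990 - 668051) = 1/(-661370489/990) = -990/661370489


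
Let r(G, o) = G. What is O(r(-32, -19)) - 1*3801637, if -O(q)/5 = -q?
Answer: -3801797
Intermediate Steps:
O(q) = 5*q (O(q) = -(-5)*q = 5*q)
O(r(-32, -19)) - 1*3801637 = 5*(-32) - 1*3801637 = -160 - 3801637 = -3801797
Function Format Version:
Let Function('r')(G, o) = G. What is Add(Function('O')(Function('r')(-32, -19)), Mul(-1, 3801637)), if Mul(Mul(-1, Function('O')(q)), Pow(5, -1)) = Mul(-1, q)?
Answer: -3801797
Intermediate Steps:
Function('O')(q) = Mul(5, q) (Function('O')(q) = Mul(-5, Mul(-1, q)) = Mul(5, q))
Add(Function('O')(Function('r')(-32, -19)), Mul(-1, 3801637)) = Add(Mul(5, -32), Mul(-1, 3801637)) = Add(-160, -3801637) = -3801797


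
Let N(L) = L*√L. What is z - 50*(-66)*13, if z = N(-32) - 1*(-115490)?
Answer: 158390 - 128*I*√2 ≈ 1.5839e+5 - 181.02*I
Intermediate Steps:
N(L) = L^(3/2)
z = 115490 - 128*I*√2 (z = (-32)^(3/2) - 1*(-115490) = -128*I*√2 + 115490 = 115490 - 128*I*√2 ≈ 1.1549e+5 - 181.02*I)
z - 50*(-66)*13 = (115490 - 128*I*√2) - 50*(-66)*13 = (115490 - 128*I*√2) + 3300*13 = (115490 - 128*I*√2) + 42900 = 158390 - 128*I*√2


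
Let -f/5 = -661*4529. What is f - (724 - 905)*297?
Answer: 15022102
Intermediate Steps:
f = 14968345 (f = -(-3305)*4529 = -5*(-2993669) = 14968345)
f - (724 - 905)*297 = 14968345 - (724 - 905)*297 = 14968345 - (-181)*297 = 14968345 - 1*(-53757) = 14968345 + 53757 = 15022102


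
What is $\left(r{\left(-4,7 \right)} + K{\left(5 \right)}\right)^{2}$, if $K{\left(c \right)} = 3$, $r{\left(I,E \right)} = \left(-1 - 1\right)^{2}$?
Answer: $49$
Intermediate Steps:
$r{\left(I,E \right)} = 4$ ($r{\left(I,E \right)} = \left(-2\right)^{2} = 4$)
$\left(r{\left(-4,7 \right)} + K{\left(5 \right)}\right)^{2} = \left(4 + 3\right)^{2} = 7^{2} = 49$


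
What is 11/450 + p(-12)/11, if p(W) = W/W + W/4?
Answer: -779/4950 ≈ -0.15737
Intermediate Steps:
p(W) = 1 + W/4 (p(W) = 1 + W*(1/4) = 1 + W/4)
11/450 + p(-12)/11 = 11/450 + (1 + (1/4)*(-12))/11 = 11*(1/450) + (1 - 3)*(1/11) = 11/450 - 2*1/11 = 11/450 - 2/11 = -779/4950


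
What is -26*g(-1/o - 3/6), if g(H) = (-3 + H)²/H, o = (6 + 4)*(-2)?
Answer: 6877/10 ≈ 687.70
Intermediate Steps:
o = -20 (o = 10*(-2) = -20)
g(H) = (-3 + H)²/H
-26*g(-1/o - 3/6) = -26*(-3 + (-1/(-20) - 3/6))²/(-1/(-20) - 3/6) = -26*(-3 + (-1*(-1/20) - 3*⅙))²/(-1*(-1/20) - 3*⅙) = -26*(-3 + (1/20 - ½))²/(1/20 - ½) = -26*(-3 - 9/20)²/(-9/20) = -(-520)*(-69/20)²/9 = -(-520)*4761/(9*400) = -26*(-529/20) = 6877/10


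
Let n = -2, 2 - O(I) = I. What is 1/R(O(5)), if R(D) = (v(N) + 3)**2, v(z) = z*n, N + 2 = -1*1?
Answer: 1/81 ≈ 0.012346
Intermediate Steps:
N = -3 (N = -2 - 1*1 = -2 - 1 = -3)
O(I) = 2 - I
v(z) = -2*z (v(z) = z*(-2) = -2*z)
R(D) = 81 (R(D) = (-2*(-3) + 3)**2 = (6 + 3)**2 = 9**2 = 81)
1/R(O(5)) = 1/81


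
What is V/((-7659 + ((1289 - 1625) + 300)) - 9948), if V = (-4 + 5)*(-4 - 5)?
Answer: 3/5881 ≈ 0.00051012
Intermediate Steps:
V = -9 (V = 1*(-9) = -9)
V/((-7659 + ((1289 - 1625) + 300)) - 9948) = -9/((-7659 + ((1289 - 1625) + 300)) - 9948) = -9/((-7659 + (-336 + 300)) - 9948) = -9/((-7659 - 36) - 9948) = -9/(-7695 - 9948) = -9/(-17643) = -9*(-1/17643) = 3/5881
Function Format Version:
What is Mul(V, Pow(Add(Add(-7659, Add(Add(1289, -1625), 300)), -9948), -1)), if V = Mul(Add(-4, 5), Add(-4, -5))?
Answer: Rational(3, 5881) ≈ 0.00051012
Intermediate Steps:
V = -9 (V = Mul(1, -9) = -9)
Mul(V, Pow(Add(Add(-7659, Add(Add(1289, -1625), 300)), -9948), -1)) = Mul(-9, Pow(Add(Add(-7659, Add(Add(1289, -1625), 300)), -9948), -1)) = Mul(-9, Pow(Add(Add(-7659, Add(-336, 300)), -9948), -1)) = Mul(-9, Pow(Add(Add(-7659, -36), -9948), -1)) = Mul(-9, Pow(Add(-7695, -9948), -1)) = Mul(-9, Pow(-17643, -1)) = Mul(-9, Rational(-1, 17643)) = Rational(3, 5881)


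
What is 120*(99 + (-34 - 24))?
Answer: 4920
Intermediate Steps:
120*(99 + (-34 - 24)) = 120*(99 - 58) = 120*41 = 4920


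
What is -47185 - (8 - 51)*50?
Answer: -45035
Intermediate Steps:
-47185 - (8 - 51)*50 = -47185 - (-43)*50 = -47185 - 1*(-2150) = -47185 + 2150 = -45035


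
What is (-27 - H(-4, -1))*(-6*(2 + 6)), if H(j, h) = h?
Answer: 1248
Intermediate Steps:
(-27 - H(-4, -1))*(-6*(2 + 6)) = (-27 - 1*(-1))*(-6*(2 + 6)) = (-27 + 1)*(-6*8) = -26*(-48) = 1248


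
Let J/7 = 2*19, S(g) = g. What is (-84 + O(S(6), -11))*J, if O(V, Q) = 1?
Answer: -22078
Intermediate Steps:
J = 266 (J = 7*(2*19) = 7*38 = 266)
(-84 + O(S(6), -11))*J = (-84 + 1)*266 = -83*266 = -22078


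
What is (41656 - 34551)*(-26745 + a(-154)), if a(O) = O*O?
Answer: -21521045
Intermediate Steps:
a(O) = O²
(41656 - 34551)*(-26745 + a(-154)) = (41656 - 34551)*(-26745 + (-154)²) = 7105*(-26745 + 23716) = 7105*(-3029) = -21521045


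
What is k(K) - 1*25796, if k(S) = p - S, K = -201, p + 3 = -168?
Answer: -25766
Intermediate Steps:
p = -171 (p = -3 - 168 = -171)
k(S) = -171 - S
k(K) - 1*25796 = (-171 - 1*(-201)) - 1*25796 = (-171 + 201) - 25796 = 30 - 25796 = -25766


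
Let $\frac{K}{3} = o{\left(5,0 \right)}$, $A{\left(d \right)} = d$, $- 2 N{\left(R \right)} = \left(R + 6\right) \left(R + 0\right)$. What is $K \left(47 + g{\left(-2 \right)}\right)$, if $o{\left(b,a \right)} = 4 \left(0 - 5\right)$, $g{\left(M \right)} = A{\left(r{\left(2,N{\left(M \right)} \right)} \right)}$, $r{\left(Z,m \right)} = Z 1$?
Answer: $-2940$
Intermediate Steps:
$N{\left(R \right)} = - \frac{R \left(6 + R\right)}{2}$ ($N{\left(R \right)} = - \frac{\left(R + 6\right) \left(R + 0\right)}{2} = - \frac{\left(6 + R\right) R}{2} = - \frac{R \left(6 + R\right)}{2}$)
$r{\left(Z,m \right)} = Z$
$g{\left(M \right)} = 2$
$o{\left(b,a \right)} = -20$ ($o{\left(b,a \right)} = 4 \left(-5\right) = -20$)
$K = -60$ ($K = 3 \left(-20\right) = -60$)
$K \left(47 + g{\left(-2 \right)}\right) = - 60 \left(47 + 2\right) = \left(-60\right) 49 = -2940$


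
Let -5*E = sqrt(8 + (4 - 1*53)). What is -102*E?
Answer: 102*I*sqrt(41)/5 ≈ 130.62*I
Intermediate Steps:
E = -I*sqrt(41)/5 (E = -sqrt(8 + (4 - 1*53))/5 = -sqrt(8 + (4 - 53))/5 = -sqrt(8 - 49)/5 = -I*sqrt(41)/5 ≈ -1.2806*I)
-102*E = -(-102)*I*sqrt(41)/5 = 102*I*sqrt(41)/5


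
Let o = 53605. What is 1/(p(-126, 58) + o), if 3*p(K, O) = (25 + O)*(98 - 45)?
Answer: 3/165214 ≈ 1.8158e-5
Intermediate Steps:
p(K, O) = 1325/3 + 53*O/3 (p(K, O) = ((25 + O)*(98 - 45))/3 = ((25 + O)*53)/3 = (1325 + 53*O)/3 = 1325/3 + 53*O/3)
1/(p(-126, 58) + o) = 1/((1325/3 + (53/3)*58) + 53605) = 1/((1325/3 + 3074/3) + 53605) = 1/(4399/3 + 53605) = 1/(165214/3) = 3/165214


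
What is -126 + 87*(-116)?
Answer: -10218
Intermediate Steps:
-126 + 87*(-116) = -126 - 10092 = -10218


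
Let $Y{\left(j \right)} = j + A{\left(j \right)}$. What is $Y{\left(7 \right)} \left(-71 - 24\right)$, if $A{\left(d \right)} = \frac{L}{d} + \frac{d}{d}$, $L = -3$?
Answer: $- \frac{5035}{7} \approx -719.29$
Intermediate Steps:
$A{\left(d \right)} = 1 - \frac{3}{d}$ ($A{\left(d \right)} = - \frac{3}{d} + \frac{d}{d} = - \frac{3}{d} + 1 = 1 - \frac{3}{d}$)
$Y{\left(j \right)} = j + \frac{-3 + j}{j}$
$Y{\left(7 \right)} \left(-71 - 24\right) = \left(1 + 7 - \frac{3}{7}\right) \left(-71 - 24\right) = \left(1 + 7 - \frac{3}{7}\right) \left(-95\right) = \frac{53}{7} \left(-95\right) = - \frac{5035}{7}$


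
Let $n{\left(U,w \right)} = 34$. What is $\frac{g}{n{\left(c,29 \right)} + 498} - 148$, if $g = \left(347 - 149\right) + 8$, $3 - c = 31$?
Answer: $- \frac{39265}{266} \approx -147.61$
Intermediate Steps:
$c = -28$ ($c = 3 - 31 = -28$)
$g = 206$ ($g = 198 + 8 = 206$)
$\frac{g}{n{\left(c,29 \right)} + 498} - 148 = \frac{206}{34 + 498} - 148 = \frac{206}{532} - 148 = 206 \cdot \frac{1}{532} - 148 = \frac{103}{266} - 148 = - \frac{39265}{266}$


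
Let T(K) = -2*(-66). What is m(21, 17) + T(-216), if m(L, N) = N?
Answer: 149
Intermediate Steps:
T(K) = 132
m(21, 17) + T(-216) = 17 + 132 = 149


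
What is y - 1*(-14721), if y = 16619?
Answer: 31340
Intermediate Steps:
y - 1*(-14721) = 16619 - 1*(-14721) = 16619 + 14721 = 31340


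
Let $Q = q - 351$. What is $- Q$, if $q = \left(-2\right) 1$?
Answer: $353$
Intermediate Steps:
$q = -2$
$Q = -353$ ($Q = -2 - 351 = -353$)
$- Q = \left(-1\right) \left(-353\right) = 353$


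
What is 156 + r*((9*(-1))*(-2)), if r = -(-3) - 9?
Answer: 48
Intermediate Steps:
r = -6 (r = -3*(-1) - 9 = 3 - 9 = -6)
156 + r*((9*(-1))*(-2)) = 156 - 6*9*(-1)*(-2) = 156 - (-54)*(-2) = 156 - 6*18 = 156 - 108 = 48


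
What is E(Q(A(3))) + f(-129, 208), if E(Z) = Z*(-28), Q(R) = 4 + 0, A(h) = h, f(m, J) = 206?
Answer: 94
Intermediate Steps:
Q(R) = 4
E(Z) = -28*Z
E(Q(A(3))) + f(-129, 208) = -28*4 + 206 = -112 + 206 = 94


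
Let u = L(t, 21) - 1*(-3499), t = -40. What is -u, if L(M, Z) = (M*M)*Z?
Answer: -37099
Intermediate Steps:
L(M, Z) = Z*M² (L(M, Z) = M²*Z = Z*M²)
u = 37099 (u = 21*(-40)² - 1*(-3499) = 21*1600 + 3499 = 33600 + 3499 = 37099)
-u = -1*37099 = -37099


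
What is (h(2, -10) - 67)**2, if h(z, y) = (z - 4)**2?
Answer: 3969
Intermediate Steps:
h(z, y) = (-4 + z)**2
(h(2, -10) - 67)**2 = ((-4 + 2)**2 - 67)**2 = ((-2)**2 - 67)**2 = (4 - 67)**2 = (-63)**2 = 3969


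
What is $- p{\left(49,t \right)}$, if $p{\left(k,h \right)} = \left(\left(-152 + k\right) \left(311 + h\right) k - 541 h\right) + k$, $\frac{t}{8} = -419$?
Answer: $-17161408$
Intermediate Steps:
$t = -3352$ ($t = 8 \left(-419\right) = -3352$)
$p{\left(k,h \right)} = k - 541 h + k \left(-152 + k\right) \left(311 + h\right)$ ($p{\left(k,h \right)} = \left(k \left(-152 + k\right) \left(311 + h\right) - 541 h\right) + k = \left(- 541 h + k \left(-152 + k\right) \left(311 + h\right)\right) + k = k - 541 h + k \left(-152 + k\right) \left(311 + h\right)$)
$- p{\left(49,t \right)} = - (\left(-47271\right) 49 - -1813432 + 311 \cdot 49^{2} - 3352 \cdot 49^{2} - \left(-509504\right) 49) = - (-2316279 + 1813432 + 311 \cdot 2401 - 8048152 + 24965696) = - (-2316279 + 1813432 + 746711 - 8048152 + 24965696) = \left(-1\right) 17161408 = -17161408$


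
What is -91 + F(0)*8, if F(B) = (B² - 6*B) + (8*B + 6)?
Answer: -43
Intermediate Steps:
F(B) = 6 + B² + 2*B (F(B) = (B² - 6*B) + (6 + 8*B) = 6 + B² + 2*B)
-91 + F(0)*8 = -91 + (6 + 0² + 2*0)*8 = -91 + (6 + 0 + 0)*8 = -91 + 6*8 = -91 + 48 = -43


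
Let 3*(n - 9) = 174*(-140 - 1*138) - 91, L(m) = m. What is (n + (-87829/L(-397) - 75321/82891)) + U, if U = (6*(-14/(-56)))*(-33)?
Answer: -3154108937651/197446362 ≈ -15975.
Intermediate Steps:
n = -48436/3 (n = 9 + (174*(-140 - 1*138) - 91)/3 = 9 + (174*(-140 - 138) - 91)/3 = 9 + (174*(-278) - 91)/3 = 9 + (-48372 - 91)/3 = 9 + (1/3)*(-48463) = 9 - 48463/3 = -48436/3 ≈ -16145.)
U = -99/2 (U = (6*(-14*(-1/56)))*(-33) = (6*(1/4))*(-33) = (3/2)*(-33) = -99/2 ≈ -49.500)
(n + (-87829/L(-397) - 75321/82891)) + U = (-48436/3 + (-87829/(-397) - 75321/82891)) - 99/2 = (-48436/3 + (-87829*(-1/397) - 75321*1/82891)) - 99/2 = (-48436/3 + (87829/397 - 75321/82891)) - 99/2 = (-48436/3 + 7250331202/32907727) - 99/2 = -1572167671366/98723181 - 99/2 = -3154108937651/197446362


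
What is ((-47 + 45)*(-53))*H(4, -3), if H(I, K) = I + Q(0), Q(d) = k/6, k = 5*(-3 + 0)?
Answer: 159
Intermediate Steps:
k = -15 (k = 5*(-3) = -15)
Q(d) = -5/2 (Q(d) = -15/6 = -15*1/6 = -5/2)
H(I, K) = -5/2 + I (H(I, K) = I - 5/2 = -5/2 + I)
((-47 + 45)*(-53))*H(4, -3) = ((-47 + 45)*(-53))*(-5/2 + 4) = -2*(-53)*(3/2) = 106*(3/2) = 159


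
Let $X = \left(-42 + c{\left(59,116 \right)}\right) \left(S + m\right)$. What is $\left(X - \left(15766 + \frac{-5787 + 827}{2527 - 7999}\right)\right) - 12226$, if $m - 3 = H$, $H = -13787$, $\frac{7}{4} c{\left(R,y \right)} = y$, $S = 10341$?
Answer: $- \frac{133595519}{1197} \approx -1.1161 \cdot 10^{5}$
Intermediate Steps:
$c{\left(R,y \right)} = \frac{4 y}{7}$
$m = -13784$ ($m = 3 - 13787 = -13784$)
$X = - \frac{585310}{7}$ ($X = \left(-42 + \frac{4}{7} \cdot 116\right) \left(10341 - 13784\right) = \left(-42 + \frac{464}{7}\right) \left(-3443\right) = \frac{170}{7} \left(-3443\right) = - \frac{585310}{7} \approx -83616.0$)
$\left(X - \left(15766 + \frac{-5787 + 827}{2527 - 7999}\right)\right) - 12226 = \left(- \frac{585310}{7} - \left(15766 + \frac{-5787 + 827}{2527 - 7999}\right)\right) - 12226 = \left(- \frac{585310}{7} - \left(15766 - \frac{4960}{-5472}\right)\right) - 12226 = \left(- \frac{585310}{7} - \left(15766 - - \frac{155}{171}\right)\right) - 12226 = \left(- \frac{585310}{7} - \frac{2696141}{171}\right) - 12226 = - \frac{118960997}{1197} - 12226 = - \frac{133595519}{1197}$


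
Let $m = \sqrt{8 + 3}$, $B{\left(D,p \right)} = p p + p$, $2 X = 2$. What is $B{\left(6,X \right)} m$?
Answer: $2 \sqrt{11} \approx 6.6332$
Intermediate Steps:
$X = 1$ ($X = \frac{1}{2} \cdot 2 = 1$)
$B{\left(D,p \right)} = p + p^{2}$ ($B{\left(D,p \right)} = p^{2} + p = p + p^{2}$)
$m = \sqrt{11} \approx 3.3166$
$B{\left(6,X \right)} m = 1 \left(1 + 1\right) \sqrt{11} = 1 \cdot 2 \sqrt{11} = 2 \sqrt{11}$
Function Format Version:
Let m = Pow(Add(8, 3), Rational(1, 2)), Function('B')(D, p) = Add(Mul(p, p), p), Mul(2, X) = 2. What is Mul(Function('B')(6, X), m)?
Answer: Mul(2, Pow(11, Rational(1, 2))) ≈ 6.6332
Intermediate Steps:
X = 1 (X = Mul(Rational(1, 2), 2) = 1)
Function('B')(D, p) = Add(p, Pow(p, 2)) (Function('B')(D, p) = Add(Pow(p, 2), p) = Add(p, Pow(p, 2)))
m = Pow(11, Rational(1, 2)) ≈ 3.3166
Mul(Function('B')(6, X), m) = Mul(Mul(1, Add(1, 1)), Pow(11, Rational(1, 2))) = Mul(Mul(1, 2), Pow(11, Rational(1, 2))) = Mul(2, Pow(11, Rational(1, 2)))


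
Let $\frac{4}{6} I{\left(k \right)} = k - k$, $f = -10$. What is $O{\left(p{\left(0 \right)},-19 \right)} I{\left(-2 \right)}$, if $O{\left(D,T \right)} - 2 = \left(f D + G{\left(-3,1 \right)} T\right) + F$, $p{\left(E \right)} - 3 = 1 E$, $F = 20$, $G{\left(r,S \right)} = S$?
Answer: $0$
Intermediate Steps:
$I{\left(k \right)} = 0$ ($I{\left(k \right)} = \frac{3 \left(k - k\right)}{2} = \frac{3}{2} \cdot 0 = 0$)
$p{\left(E \right)} = 3 + E$ ($p{\left(E \right)} = 3 + 1 E = 3 + E$)
$O{\left(D,T \right)} = 22 + T - 10 D$ ($O{\left(D,T \right)} = 2 - \left(-20 - T + 10 D\right) = 2 + \left(20 + T - 10 D\right) = 22 + T - 10 D$)
$O{\left(p{\left(0 \right)},-19 \right)} I{\left(-2 \right)} = \left(22 - 19 - 10 \left(3 + 0\right)\right) 0 = \left(22 - 19 - 30\right) 0 = \left(-27\right) 0 = 0$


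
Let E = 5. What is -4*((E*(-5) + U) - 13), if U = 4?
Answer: 136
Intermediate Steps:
-4*((E*(-5) + U) - 13) = -4*((5*(-5) + 4) - 13) = -4*((-25 + 4) - 13) = -4*(-21 - 13) = -4*(-34) = 136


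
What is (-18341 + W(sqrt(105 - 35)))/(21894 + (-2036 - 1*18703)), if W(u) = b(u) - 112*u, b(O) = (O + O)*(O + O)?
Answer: -18061/1155 - 16*sqrt(70)/165 ≈ -16.449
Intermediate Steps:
b(O) = 4*O**2 (b(O) = (2*O)*(2*O) = 4*O**2)
W(u) = -112*u + 4*u**2 (W(u) = 4*u**2 - 112*u = -112*u + 4*u**2)
(-18341 + W(sqrt(105 - 35)))/(21894 + (-2036 - 1*18703)) = (-18341 + 4*sqrt(105 - 35)*(-28 + sqrt(105 - 35)))/(21894 + (-2036 - 1*18703)) = (-18341 + 4*sqrt(70)*(-28 + sqrt(70)))/(21894 + (-2036 - 18703)) = (-18341 + 4*sqrt(70)*(-28 + sqrt(70)))/(21894 - 20739) = (-18341 + 4*sqrt(70)*(-28 + sqrt(70)))/1155 = (-18341 + 4*sqrt(70)*(-28 + sqrt(70)))*(1/1155) = -18341/1155 + 4*sqrt(70)*(-28 + sqrt(70))/1155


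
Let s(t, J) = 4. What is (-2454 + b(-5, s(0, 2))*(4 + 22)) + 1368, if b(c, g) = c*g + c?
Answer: -1736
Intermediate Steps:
b(c, g) = c + c*g
(-2454 + b(-5, s(0, 2))*(4 + 22)) + 1368 = (-2454 + (-5*(1 + 4))*(4 + 22)) + 1368 = (-2454 - 5*5*26) + 1368 = (-2454 - 25*26) + 1368 = (-2454 - 650) + 1368 = -3104 + 1368 = -1736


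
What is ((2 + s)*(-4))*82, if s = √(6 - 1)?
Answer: -656 - 328*√5 ≈ -1389.4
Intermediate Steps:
s = √5 ≈ 2.2361
((2 + s)*(-4))*82 = ((2 + √5)*(-4))*82 = (-8 - 4*√5)*82 = -656 - 328*√5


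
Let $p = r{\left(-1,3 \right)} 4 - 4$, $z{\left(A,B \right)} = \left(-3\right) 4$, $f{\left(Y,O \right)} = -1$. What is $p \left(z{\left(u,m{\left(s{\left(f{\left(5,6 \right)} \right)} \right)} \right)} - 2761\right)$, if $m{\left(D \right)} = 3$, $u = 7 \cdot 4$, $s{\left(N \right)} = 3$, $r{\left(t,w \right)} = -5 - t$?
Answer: $55460$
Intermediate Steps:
$u = 28$
$z{\left(A,B \right)} = -12$
$p = -20$ ($p = \left(-5 - -1\right) 4 - 4 = \left(-5 + 1\right) 4 - 4 = \left(-4\right) 4 - 4 = -16 - 4 = -20$)
$p \left(z{\left(u,m{\left(s{\left(f{\left(5,6 \right)} \right)} \right)} \right)} - 2761\right) = - 20 \left(-12 - 2761\right) = \left(-20\right) \left(-2773\right) = 55460$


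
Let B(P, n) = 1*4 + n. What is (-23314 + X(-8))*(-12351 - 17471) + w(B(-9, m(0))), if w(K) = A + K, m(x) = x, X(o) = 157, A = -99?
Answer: 690587959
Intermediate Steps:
B(P, n) = 4 + n
w(K) = -99 + K
(-23314 + X(-8))*(-12351 - 17471) + w(B(-9, m(0))) = (-23314 + 157)*(-12351 - 17471) + (-99 + (4 + 0)) = -23157*(-29822) + (-99 + 4) = 690588054 - 95 = 690587959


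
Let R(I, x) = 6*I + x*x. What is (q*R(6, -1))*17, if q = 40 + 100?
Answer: 88060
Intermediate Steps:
R(I, x) = x² + 6*I (R(I, x) = 6*I + x² = x² + 6*I)
q = 140
(q*R(6, -1))*17 = (140*((-1)² + 6*6))*17 = (140*(1 + 36))*17 = (140*37)*17 = 5180*17 = 88060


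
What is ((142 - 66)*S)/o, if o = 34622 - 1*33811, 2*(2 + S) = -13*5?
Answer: -2622/811 ≈ -3.2330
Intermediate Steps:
S = -69/2 (S = -2 + (-13*5)/2 = -2 + (½)*(-65) = -2 - 65/2 = -69/2 ≈ -34.500)
o = 811 (o = 34622 - 33811 = 811)
((142 - 66)*S)/o = ((142 - 66)*(-69/2))/811 = (76*(-69/2))*(1/811) = -2622*1/811 = -2622/811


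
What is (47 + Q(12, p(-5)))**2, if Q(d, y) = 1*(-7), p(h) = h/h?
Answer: 1600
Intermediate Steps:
p(h) = 1
Q(d, y) = -7
(47 + Q(12, p(-5)))**2 = (47 - 7)**2 = 40**2 = 1600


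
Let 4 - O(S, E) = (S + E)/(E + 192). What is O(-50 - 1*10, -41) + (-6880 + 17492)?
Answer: 1603117/151 ≈ 10617.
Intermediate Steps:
O(S, E) = 4 - (E + S)/(192 + E) (O(S, E) = 4 - (S + E)/(E + 192) = 4 - (E + S)/(192 + E))
O(-50 - 1*10, -41) + (-6880 + 17492) = (768 - (-50 - 1*10) + 3*(-41))/(192 - 41) + (-6880 + 17492) = (768 - (-50 - 10) - 123)/151 + 10612 = (768 - 1*(-60) - 123)/151 + 10612 = (768 + 60 - 123)/151 + 10612 = (1/151)*705 + 10612 = 705/151 + 10612 = 1603117/151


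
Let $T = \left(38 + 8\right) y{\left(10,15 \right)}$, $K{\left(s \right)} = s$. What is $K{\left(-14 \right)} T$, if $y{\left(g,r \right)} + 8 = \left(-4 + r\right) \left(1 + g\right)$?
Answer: $-72772$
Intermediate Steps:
$y{\left(g,r \right)} = -8 + \left(1 + g\right) \left(-4 + r\right)$ ($y{\left(g,r \right)} = -8 + \left(-4 + r\right) \left(1 + g\right) = -8 + \left(1 + g\right) \left(-4 + r\right)$)
$T = 5198$ ($T = \left(38 + 8\right) \left(-12 + 15 - 40 + 10 \cdot 15\right) = 46 \left(-12 + 15 - 40 + 150\right) = 46 \cdot 113 = 5198$)
$K{\left(-14 \right)} T = \left(-14\right) 5198 = -72772$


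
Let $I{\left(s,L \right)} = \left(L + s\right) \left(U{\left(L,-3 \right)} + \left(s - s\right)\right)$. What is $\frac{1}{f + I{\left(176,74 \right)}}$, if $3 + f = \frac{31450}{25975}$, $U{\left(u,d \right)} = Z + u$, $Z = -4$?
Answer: $\frac{1039}{18180641} \approx 5.7149 \cdot 10^{-5}$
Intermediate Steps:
$U{\left(u,d \right)} = -4 + u$
$I{\left(s,L \right)} = \left(-4 + L\right) \left(L + s\right)$ ($I{\left(s,L \right)} = \left(L + s\right) \left(\left(-4 + L\right) + \left(s - s\right)\right) = \left(L + s\right) \left(\left(-4 + L\right) + 0\right) = \left(L + s\right) \left(-4 + L\right) = \left(-4 + L\right) \left(L + s\right)$)
$f = - \frac{1859}{1039}$ ($f = -3 + \frac{31450}{25975} = -3 + 31450 \cdot \frac{1}{25975} = -3 + \frac{1258}{1039} = - \frac{1859}{1039} \approx -1.7892$)
$\frac{1}{f + I{\left(176,74 \right)}} = \frac{1}{- \frac{1859}{1039} + \left(-4 + 74\right) \left(74 + 176\right)} = \frac{1}{- \frac{1859}{1039} + 70 \cdot 250} = \frac{1}{- \frac{1859}{1039} + 17500} = \frac{1}{\frac{18180641}{1039}} = \frac{1039}{18180641}$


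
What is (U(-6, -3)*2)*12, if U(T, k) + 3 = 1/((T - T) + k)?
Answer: -80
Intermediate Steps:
U(T, k) = -3 + 1/k (U(T, k) = -3 + 1/((T - T) + k) = -3 + 1/(0 + k) = -3 + 1/k)
(U(-6, -3)*2)*12 = ((-3 + 1/(-3))*2)*12 = ((-3 - 1/3)*2)*12 = -10/3*2*12 = -20/3*12 = -80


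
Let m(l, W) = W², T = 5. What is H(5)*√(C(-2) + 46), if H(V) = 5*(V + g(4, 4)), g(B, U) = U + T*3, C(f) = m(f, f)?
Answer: 600*√2 ≈ 848.53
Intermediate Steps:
C(f) = f²
g(B, U) = 15 + U (g(B, U) = U + 5*3 = U + 15 = 15 + U)
H(V) = 95 + 5*V (H(V) = 5*(V + (15 + 4)) = 5*(V + 19) = 5*(19 + V) = 95 + 5*V)
H(5)*√(C(-2) + 46) = (95 + 5*5)*√((-2)² + 46) = (95 + 25)*√(4 + 46) = 120*√50 = 120*(5*√2) = 600*√2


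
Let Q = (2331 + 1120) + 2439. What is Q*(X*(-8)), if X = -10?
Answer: 471200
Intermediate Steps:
Q = 5890 (Q = 3451 + 2439 = 5890)
Q*(X*(-8)) = 5890*(-10*(-8)) = 5890*80 = 471200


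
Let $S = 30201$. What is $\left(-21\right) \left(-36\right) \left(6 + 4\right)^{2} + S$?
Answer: $105801$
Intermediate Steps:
$\left(-21\right) \left(-36\right) \left(6 + 4\right)^{2} + S = \left(-21\right) \left(-36\right) \left(6 + 4\right)^{2} + 30201 = 756 \cdot 10^{2} + 30201 = 756 \cdot 100 + 30201 = 75600 + 30201 = 105801$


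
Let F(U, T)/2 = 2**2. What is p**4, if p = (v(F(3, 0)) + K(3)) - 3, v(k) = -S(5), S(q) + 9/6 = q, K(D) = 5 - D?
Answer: 6561/16 ≈ 410.06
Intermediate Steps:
S(q) = -3/2 + q
F(U, T) = 8 (F(U, T) = 2*2**2 = 2*4 = 8)
v(k) = -7/2 (v(k) = -(-3/2 + 5) = -1*7/2 = -7/2)
p = -9/2 (p = (-7/2 + (5 - 1*3)) - 3 = (-7/2 + (5 - 3)) - 3 = (-7/2 + 2) - 3 = -3/2 - 3 = -9/2 ≈ -4.5000)
p**4 = (-9/2)**4 = 6561/16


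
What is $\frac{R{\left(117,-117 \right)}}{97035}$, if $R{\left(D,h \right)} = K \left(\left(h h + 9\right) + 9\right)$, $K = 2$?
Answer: $\frac{9138}{32345} \approx 0.28252$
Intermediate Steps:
$R{\left(D,h \right)} = 36 + 2 h^{2}$ ($R{\left(D,h \right)} = 2 \left(\left(h h + 9\right) + 9\right) = 2 \left(\left(h^{2} + 9\right) + 9\right) = 2 \left(\left(9 + h^{2}\right) + 9\right) = 2 \left(18 + h^{2}\right) = 36 + 2 h^{2}$)
$\frac{R{\left(117,-117 \right)}}{97035} = \frac{36 + 2 \left(-117\right)^{2}}{97035} = \left(36 + 2 \cdot 13689\right) \frac{1}{97035} = \left(36 + 27378\right) \frac{1}{97035} = 27414 \cdot \frac{1}{97035} = \frac{9138}{32345}$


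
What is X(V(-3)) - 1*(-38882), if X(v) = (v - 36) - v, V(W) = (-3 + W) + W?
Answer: 38846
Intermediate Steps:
V(W) = -3 + 2*W
X(v) = -36 (X(v) = (-36 + v) - v = -36)
X(V(-3)) - 1*(-38882) = -36 - 1*(-38882) = -36 + 38882 = 38846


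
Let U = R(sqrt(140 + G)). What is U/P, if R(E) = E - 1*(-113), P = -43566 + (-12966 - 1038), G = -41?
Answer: -113/57570 - sqrt(11)/19190 ≈ -0.0021357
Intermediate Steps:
P = -57570 (P = -43566 - 14004 = -57570)
R(E) = 113 + E (R(E) = E + 113 = 113 + E)
U = 113 + 3*sqrt(11) (U = 113 + sqrt(140 - 41) = 113 + sqrt(99) = 113 + 3*sqrt(11) ≈ 122.95)
U/P = (113 + 3*sqrt(11))/(-57570) = (113 + 3*sqrt(11))*(-1/57570) = -113/57570 - sqrt(11)/19190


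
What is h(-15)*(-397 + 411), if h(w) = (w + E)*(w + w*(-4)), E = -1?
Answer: -10080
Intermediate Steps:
h(w) = -3*w*(-1 + w) (h(w) = (w - 1)*(w + w*(-4)) = (-1 + w)*(w - 4*w) = (-1 + w)*(-3*w) = -3*w*(-1 + w))
h(-15)*(-397 + 411) = (3*(-15)*(1 - 1*(-15)))*(-397 + 411) = (3*(-15)*(1 + 15))*14 = (3*(-15)*16)*14 = -720*14 = -10080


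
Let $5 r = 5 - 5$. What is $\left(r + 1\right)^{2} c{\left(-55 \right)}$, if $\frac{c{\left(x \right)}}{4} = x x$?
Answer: $12100$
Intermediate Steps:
$r = 0$ ($r = \frac{5 - 5}{5} = \frac{1}{5} \cdot 0 = 0$)
$c{\left(x \right)} = 4 x^{2}$ ($c{\left(x \right)} = 4 x x = 4 x^{2}$)
$\left(r + 1\right)^{2} c{\left(-55 \right)} = \left(0 + 1\right)^{2} \cdot 4 \left(-55\right)^{2} = 1^{2} \cdot 4 \cdot 3025 = 1 \cdot 12100 = 12100$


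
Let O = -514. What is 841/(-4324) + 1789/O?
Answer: -4083955/1111268 ≈ -3.6750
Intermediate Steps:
841/(-4324) + 1789/O = 841/(-4324) + 1789/(-514) = 841*(-1/4324) + 1789*(-1/514) = -841/4324 - 1789/514 = -4083955/1111268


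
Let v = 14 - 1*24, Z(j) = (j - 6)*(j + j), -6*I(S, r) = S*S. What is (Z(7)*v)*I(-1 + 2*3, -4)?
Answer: 1750/3 ≈ 583.33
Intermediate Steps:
I(S, r) = -S**2/6 (I(S, r) = -S*S/6 = -S**2/6)
Z(j) = 2*j*(-6 + j) (Z(j) = (-6 + j)*(2*j) = 2*j*(-6 + j))
v = -10 (v = 14 - 24 = -10)
(Z(7)*v)*I(-1 + 2*3, -4) = ((2*7*(-6 + 7))*(-10))*(-(-1 + 2*3)**2/6) = ((2*7*1)*(-10))*(-(-1 + 6)**2/6) = (14*(-10))*(-1/6*5**2) = -(-70)*25/3 = -140*(-25/6) = 1750/3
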